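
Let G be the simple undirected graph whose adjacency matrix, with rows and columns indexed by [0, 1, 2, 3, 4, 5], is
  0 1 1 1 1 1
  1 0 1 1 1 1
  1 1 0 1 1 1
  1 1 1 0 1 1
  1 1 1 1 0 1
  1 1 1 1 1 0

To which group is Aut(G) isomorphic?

the symmetric group on 6 letters

Every vertex has degree 5, so G is the complete graph K_6. Any permutation of the 6 vertices preserves K_6, so Aut(K_6) = S_6 of order 6! = 720.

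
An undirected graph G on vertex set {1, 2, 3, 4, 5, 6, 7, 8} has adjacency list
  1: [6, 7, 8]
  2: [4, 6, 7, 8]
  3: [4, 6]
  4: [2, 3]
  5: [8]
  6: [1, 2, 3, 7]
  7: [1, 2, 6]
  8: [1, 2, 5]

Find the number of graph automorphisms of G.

1

The degree sequence is [3, 4, 2, 2, 1, 4, 3, 3]. Checking the degree-preserving permutations of the vertex set shows that none except the identity preserves every edge, so Aut(G) is trivial.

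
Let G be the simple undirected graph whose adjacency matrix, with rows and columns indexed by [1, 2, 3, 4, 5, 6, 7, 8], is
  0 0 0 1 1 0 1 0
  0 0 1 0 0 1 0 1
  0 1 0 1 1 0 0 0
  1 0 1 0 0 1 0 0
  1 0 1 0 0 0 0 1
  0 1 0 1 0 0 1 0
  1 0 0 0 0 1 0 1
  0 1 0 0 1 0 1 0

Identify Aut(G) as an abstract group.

G is 3-regular and bipartite on 2^3 = 8 vertices with girth 4; it is the hypercube graph Q_3. The symmetry group of the 3-cube is the hyperoctahedral group B_3 = Z_2 ≀ S_3, of order 2^3·3! = 48.

the hyperoctahedral group B_3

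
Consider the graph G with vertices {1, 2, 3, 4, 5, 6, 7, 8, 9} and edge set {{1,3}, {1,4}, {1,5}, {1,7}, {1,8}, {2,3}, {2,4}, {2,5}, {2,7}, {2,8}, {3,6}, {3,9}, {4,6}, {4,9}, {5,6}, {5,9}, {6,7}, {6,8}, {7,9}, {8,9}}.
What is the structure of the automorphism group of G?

The vertices split by degree into {1, 2, 6, 9} (degree 5) and {3, 4, 5, 7, 8} (degree 4); every edge runs between the two parts, so G is the complete bipartite graph K_{4,5}. Automorphisms preserve the bipartition setwise (since the parts differ in size) and act as S_4 × S_5 within it; |Aut| = 2880.

S_4 × S_5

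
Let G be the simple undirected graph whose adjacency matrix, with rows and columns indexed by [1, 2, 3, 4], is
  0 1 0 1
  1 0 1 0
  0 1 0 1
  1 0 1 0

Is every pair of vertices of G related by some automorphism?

G is 2-regular and bipartite with parts {2, 4} and {1, 3} (each part is independent and every cross-pair is an edge), so G = K_{2,2}. Each part can be permuted independently (S_2 × S_2) and the two equal-size parts can also be swapped, giving (S_2 × S_2) ⋊ Z_2 of order 2·(2!)² = 8. Under this action every vertex can be carried to every other, so G is vertex-transitive.

Yes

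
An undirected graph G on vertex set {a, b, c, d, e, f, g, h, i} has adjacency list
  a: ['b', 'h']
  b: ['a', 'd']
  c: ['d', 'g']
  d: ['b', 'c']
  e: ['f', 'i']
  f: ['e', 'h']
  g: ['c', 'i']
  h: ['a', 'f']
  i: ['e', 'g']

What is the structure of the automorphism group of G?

D_9

G is 2-regular and connected on 9 vertices, i.e. the cycle C_9. C_9 has 9 rotations and 9 reflections, so Aut(C_9) ≅ D_9 of order 18.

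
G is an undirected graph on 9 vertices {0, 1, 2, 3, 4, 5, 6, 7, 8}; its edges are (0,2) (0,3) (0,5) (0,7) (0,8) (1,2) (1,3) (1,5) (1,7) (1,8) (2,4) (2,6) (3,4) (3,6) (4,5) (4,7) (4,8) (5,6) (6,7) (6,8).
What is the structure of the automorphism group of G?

S_4 × S_5

The vertices split by degree into {0, 1, 4, 6} (degree 5) and {2, 3, 5, 7, 8} (degree 4); every edge runs between the two parts, so G is the complete bipartite graph K_{4,5}. Automorphisms preserve the bipartition setwise (since the parts differ in size) and act as S_4 × S_5 within it; |Aut| = 2880.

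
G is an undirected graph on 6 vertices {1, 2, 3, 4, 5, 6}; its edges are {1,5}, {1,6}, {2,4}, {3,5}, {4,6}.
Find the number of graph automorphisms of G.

2

The degree sequence is [2, 1, 1, 2, 2, 2]; the two degree-1 vertices 2 and 3 are the ends of a path, so G = P_6. The only nontrivial automorphism of a path is the end-to-end reflection, so Aut(G) ≅ Z_2.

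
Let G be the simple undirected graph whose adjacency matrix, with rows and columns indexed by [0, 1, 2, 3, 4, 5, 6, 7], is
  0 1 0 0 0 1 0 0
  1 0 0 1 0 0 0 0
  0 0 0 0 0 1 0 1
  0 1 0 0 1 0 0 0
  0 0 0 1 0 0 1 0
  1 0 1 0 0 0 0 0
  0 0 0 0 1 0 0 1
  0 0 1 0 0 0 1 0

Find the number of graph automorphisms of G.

16

G is 2-regular and connected on 8 vertices, i.e. the cycle C_8. The automorphisms of the 8-cycle are exactly the symmetries of a regular 8-gon: the dihedral group D_8, |D_8| = 16.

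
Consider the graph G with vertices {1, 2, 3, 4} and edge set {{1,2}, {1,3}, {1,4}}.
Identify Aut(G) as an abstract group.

the symmetric group on 3 letters

Vertex 1 has degree 3 and every other vertex has degree 1, so G is the star K_{1,3} with centre 1. Any automorphism fixes the centre and permutes the 3 leaves freely, so Aut(G) ≅ S_3 of order 3! = 6.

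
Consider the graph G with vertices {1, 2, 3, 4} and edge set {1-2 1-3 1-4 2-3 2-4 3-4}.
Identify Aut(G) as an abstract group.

All 4 vertices are pairwise adjacent: G = K_4. Any permutation of the 4 vertices preserves K_4, so Aut(K_4) = S_4 of order 4! = 24.

the symmetric group on 4 letters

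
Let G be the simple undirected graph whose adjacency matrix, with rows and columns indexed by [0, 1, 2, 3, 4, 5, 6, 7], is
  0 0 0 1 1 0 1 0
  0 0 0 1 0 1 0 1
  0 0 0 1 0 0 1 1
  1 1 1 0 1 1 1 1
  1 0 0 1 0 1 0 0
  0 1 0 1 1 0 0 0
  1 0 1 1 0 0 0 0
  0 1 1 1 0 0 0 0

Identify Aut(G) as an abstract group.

the dihedral group of order 14

Vertex 3 is the unique vertex of degree 7; the remaining 7 vertices each have degree 3 and induce a cycle, so G is the wheel on 8 vertices with hub 3. Every automorphism fixes the hub and acts on the rim 7-cycle, so Aut(G) ≅ Aut(C_7) = D_7 of order 14.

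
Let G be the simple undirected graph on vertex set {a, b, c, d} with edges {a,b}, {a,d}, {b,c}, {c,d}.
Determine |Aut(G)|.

8

G is 2-regular and bipartite on 2^2 = 4 vertices with girth 4; it is the hypercube graph Q_2. Aut(Q_2) consists of the signed permutations of the 2 coordinate axes: 2! permutations times 2^2 sign flips, so |Aut| = 2^2·2! = 8.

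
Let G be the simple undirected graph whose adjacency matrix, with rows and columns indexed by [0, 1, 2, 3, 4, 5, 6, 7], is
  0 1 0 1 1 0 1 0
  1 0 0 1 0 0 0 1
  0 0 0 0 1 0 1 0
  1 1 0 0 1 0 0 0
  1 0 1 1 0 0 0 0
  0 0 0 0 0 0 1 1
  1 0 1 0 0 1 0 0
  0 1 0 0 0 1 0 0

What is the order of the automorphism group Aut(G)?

The degree sequence is [4, 3, 2, 3, 3, 2, 3, 2]. Checking the degree-preserving permutations of the vertex set shows that none except the identity preserves every edge, so Aut(G) is trivial.

1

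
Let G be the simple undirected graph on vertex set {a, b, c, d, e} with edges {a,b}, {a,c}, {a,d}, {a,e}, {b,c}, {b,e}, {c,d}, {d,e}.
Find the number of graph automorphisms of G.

8

Vertex a is the unique vertex of degree 4; the remaining 4 vertices each have degree 3 and induce a cycle, so G is the wheel on 5 vertices with hub a. With the hub fixed, the remaining symmetry is that of the rim cycle C_4, giving the dihedral group D_4.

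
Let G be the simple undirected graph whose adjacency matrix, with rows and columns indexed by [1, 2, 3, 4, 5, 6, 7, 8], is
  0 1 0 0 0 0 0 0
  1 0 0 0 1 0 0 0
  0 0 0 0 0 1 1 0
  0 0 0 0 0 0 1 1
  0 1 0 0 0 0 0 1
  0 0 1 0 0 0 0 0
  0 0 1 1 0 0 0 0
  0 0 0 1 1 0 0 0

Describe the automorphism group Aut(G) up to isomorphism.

Z_2

The degree sequence is [1, 2, 2, 2, 2, 1, 2, 2]; the two degree-1 vertices 1 and 6 are the ends of a path, so G = P_8. A path has exactly one nontrivial symmetry — reversal — giving Aut(G) of order 2.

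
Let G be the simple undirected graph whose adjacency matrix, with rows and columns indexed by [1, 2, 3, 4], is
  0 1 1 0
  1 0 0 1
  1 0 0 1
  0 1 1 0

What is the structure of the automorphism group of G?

D_4

Every vertex has degree 2 and the graph is connected, so G is the 4-cycle C_4. The automorphisms of the 4-cycle are exactly the symmetries of a regular 4-gon: the dihedral group D_4, |D_4| = 8.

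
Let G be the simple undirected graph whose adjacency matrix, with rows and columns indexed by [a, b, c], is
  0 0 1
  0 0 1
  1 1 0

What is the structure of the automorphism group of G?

The degree sequence is [1, 1, 2]; the two degree-1 vertices a and b are the ends of a path, so G = P_3. A path has exactly one nontrivial symmetry — reversal — giving Aut(G) of order 2.

Z_2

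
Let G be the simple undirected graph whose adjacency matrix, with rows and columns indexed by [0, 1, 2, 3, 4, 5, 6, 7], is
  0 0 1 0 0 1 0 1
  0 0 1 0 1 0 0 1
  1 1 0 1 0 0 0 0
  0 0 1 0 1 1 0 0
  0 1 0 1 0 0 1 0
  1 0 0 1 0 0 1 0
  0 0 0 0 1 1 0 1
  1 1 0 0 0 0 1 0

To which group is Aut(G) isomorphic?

the hyperoctahedral group B_3

G is 3-regular and bipartite on 2^3 = 8 vertices with girth 4; it is the hypercube graph Q_3. The symmetry group of the 3-cube is the hyperoctahedral group B_3 = Z_2 ≀ S_3, of order 2^3·3! = 48.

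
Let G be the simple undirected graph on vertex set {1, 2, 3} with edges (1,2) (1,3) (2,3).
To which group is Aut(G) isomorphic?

S_3

Every vertex has degree 2, so G is the complete graph K_3. Any permutation of the 3 vertices preserves K_3, so Aut(K_3) = S_3 of order 3! = 6.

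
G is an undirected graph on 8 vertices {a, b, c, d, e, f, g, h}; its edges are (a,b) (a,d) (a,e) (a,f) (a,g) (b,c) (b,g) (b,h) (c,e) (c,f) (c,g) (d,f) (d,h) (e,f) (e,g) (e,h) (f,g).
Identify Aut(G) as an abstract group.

The degree sequence is [5, 4, 4, 3, 5, 5, 5, 3]. Checking the degree-preserving permutations of the vertex set shows that none except the identity preserves every edge, so Aut(G) is trivial.

the trivial group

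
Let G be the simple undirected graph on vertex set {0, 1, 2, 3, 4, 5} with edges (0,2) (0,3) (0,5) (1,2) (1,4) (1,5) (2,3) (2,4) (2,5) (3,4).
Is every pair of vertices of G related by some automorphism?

No

Vertex 2 is the only vertex of degree 5, so every automorphism fixes it; G is not vertex-transitive.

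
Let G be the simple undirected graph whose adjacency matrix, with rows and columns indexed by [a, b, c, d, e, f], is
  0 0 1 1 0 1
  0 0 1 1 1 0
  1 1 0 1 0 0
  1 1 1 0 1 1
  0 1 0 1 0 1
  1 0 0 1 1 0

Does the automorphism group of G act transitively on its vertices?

Vertex d is the only vertex of degree 5, so every automorphism fixes it; G is not vertex-transitive.

No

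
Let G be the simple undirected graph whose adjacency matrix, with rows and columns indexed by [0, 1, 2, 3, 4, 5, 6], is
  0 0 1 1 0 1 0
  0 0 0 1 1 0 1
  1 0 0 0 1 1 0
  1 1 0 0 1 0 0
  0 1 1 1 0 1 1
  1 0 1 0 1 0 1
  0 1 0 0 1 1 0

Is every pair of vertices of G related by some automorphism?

No

Vertex 4 is the only vertex of degree 5, so every automorphism fixes it; G is not vertex-transitive.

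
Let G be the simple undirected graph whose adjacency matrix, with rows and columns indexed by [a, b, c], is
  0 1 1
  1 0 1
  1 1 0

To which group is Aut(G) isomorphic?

the symmetric group on 3 letters

Every vertex has degree 2, so G is the complete graph K_3. Any permutation of the 3 vertices preserves K_3, so Aut(K_3) = S_3 of order 3! = 6.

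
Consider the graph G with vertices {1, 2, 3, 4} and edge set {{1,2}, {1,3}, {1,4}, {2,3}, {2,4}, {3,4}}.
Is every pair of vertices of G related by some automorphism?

Yes

Every vertex has degree 3, so G is the complete graph K_4. Every bijection on the vertex set is an automorphism of K_4; hence Aut(K_4) ≅ S_4, order 24. Under this action every vertex can be carried to every other, so G is vertex-transitive.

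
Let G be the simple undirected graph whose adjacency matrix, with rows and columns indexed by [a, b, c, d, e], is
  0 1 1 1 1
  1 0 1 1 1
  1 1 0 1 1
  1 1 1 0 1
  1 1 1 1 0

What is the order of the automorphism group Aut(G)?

120

All 5 vertices are pairwise adjacent: G = K_5. Every bijection on the vertex set is an automorphism of K_5; hence Aut(K_5) ≅ S_5, order 120.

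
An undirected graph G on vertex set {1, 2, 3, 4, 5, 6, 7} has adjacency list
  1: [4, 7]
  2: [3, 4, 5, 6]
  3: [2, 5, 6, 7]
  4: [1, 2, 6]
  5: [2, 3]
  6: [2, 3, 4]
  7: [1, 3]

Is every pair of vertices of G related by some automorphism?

Automorphisms preserve degree, but G has vertices of degree 2 and vertices of degree 4; no automorphism maps one to the other, so G is not vertex-transitive.

No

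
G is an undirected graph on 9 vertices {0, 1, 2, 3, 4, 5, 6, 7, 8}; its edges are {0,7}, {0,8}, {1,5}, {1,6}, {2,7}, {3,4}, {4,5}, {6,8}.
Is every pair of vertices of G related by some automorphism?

Automorphisms preserve degree, but G has vertices of degree 1 and vertices of degree 2; no automorphism maps one to the other, so G is not vertex-transitive.

No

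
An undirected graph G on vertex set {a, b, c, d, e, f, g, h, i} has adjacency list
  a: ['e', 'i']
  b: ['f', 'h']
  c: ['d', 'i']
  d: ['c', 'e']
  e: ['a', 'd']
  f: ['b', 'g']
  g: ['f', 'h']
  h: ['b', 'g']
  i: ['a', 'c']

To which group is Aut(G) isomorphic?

G has two connected components, {a, c, d, e, i} and {b, f, g, h}; each is 2-regular, so G = C_5 ⊔ C_4. No automorphism exchanges components of different sizes, hence Aut(G) is the direct product D_5 × D_4, order 80.

D_5 × D_4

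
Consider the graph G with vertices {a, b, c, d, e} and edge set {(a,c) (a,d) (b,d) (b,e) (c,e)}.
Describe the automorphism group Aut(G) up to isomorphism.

D_5

Every vertex has degree 2 and the graph is connected, so G is the 5-cycle C_5. The automorphisms of the 5-cycle are exactly the symmetries of a regular 5-gon: the dihedral group D_5, |D_5| = 10.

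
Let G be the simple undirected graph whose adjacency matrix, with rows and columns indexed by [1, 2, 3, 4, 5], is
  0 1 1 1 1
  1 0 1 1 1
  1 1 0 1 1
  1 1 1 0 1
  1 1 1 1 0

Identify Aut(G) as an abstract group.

All 5 vertices are pairwise adjacent: G = K_5. Every bijection on the vertex set is an automorphism of K_5; hence Aut(K_5) ≅ S_5, order 120.

the symmetric group on 5 letters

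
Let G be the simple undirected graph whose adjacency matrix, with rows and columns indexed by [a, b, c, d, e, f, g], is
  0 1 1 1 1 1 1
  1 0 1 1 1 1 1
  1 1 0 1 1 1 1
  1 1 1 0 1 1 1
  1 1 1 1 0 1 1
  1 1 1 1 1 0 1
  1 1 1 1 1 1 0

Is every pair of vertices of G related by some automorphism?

Yes

All 7 vertices are pairwise adjacent: G = K_7. Any permutation of the 7 vertices preserves K_7, so Aut(K_7) = S_7 of order 7! = 5040. This group acts transitively on the 7 vertices.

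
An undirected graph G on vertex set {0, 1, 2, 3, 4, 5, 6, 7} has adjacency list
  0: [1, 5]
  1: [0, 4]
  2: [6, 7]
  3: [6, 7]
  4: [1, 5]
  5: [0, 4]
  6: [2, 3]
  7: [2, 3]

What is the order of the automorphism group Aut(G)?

128

G has two connected components, {0, 1, 4, 5} and {2, 3, 6, 7}; each is 2-regular, so G = C_4 ⊔ C_4. With two isomorphic components, Aut(G) = Aut(C_4) ≀ S_2 = (D_4 × D_4) ⋊ Z_2: permute each cycle by D_4, then optionally swap the two cycles. Order 2·(2·4)² = 128.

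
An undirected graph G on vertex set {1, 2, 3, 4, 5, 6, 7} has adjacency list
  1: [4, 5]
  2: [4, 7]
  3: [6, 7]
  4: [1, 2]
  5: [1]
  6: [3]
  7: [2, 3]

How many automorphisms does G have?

The degree sequence is [2, 2, 2, 2, 1, 1, 2]; the two degree-1 vertices 5 and 6 are the ends of a path, so G = P_7. A path has exactly one nontrivial symmetry — reversal — giving Aut(G) of order 2.

2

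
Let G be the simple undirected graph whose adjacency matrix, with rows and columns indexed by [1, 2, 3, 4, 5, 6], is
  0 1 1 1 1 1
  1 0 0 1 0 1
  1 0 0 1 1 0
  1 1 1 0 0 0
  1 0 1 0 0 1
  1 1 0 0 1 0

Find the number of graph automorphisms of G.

Vertex 1 is the unique vertex of degree 5; the remaining 5 vertices each have degree 3 and induce a cycle, so G is the wheel on 6 vertices with hub 1. With the hub fixed, the remaining symmetry is that of the rim cycle C_5, giving the dihedral group D_5.

10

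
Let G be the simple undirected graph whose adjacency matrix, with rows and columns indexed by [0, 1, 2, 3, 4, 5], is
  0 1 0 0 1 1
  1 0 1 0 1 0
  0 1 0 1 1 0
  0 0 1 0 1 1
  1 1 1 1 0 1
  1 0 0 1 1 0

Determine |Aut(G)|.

10

Vertex 4 is the unique vertex of degree 5; the remaining 5 vertices each have degree 3 and induce a cycle, so G is the wheel on 6 vertices with hub 4. With the hub fixed, the remaining symmetry is that of the rim cycle C_5, giving the dihedral group D_5.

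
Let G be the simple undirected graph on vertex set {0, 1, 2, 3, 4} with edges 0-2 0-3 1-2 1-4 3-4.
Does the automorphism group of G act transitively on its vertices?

Every vertex has degree 2 and the graph is connected, so G is the 5-cycle C_5. The automorphisms of the 5-cycle are exactly the symmetries of a regular 5-gon: the dihedral group D_5, |D_5| = 10. Under this action every vertex can be carried to every other, so G is vertex-transitive.

Yes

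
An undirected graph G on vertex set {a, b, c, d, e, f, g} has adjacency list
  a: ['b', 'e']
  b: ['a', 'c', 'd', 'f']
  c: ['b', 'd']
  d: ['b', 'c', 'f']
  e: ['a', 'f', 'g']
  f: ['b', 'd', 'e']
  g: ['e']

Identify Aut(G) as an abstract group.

1

The degree sequence is [2, 4, 2, 3, 3, 3, 1]. Checking the degree-preserving permutations of the vertex set shows that none except the identity preserves every edge, so Aut(G) is trivial.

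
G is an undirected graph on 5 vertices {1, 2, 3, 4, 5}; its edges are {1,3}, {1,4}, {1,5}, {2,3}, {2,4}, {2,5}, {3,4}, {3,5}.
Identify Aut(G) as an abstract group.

Vertex 3 is the unique vertex of degree 4; the remaining 4 vertices each have degree 3 and induce a cycle, so G is the wheel on 5 vertices with hub 3. Every automorphism fixes the hub and acts on the rim 4-cycle, so Aut(G) ≅ Aut(C_4) = D_4 of order 8.

the dihedral group of order 8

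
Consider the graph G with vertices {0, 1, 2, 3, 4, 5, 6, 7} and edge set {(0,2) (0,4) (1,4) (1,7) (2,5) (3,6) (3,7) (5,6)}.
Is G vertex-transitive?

Yes

G is 2-regular and connected on 8 vertices, i.e. the cycle C_8. The automorphisms of the 8-cycle are exactly the symmetries of a regular 8-gon: the dihedral group D_8, |D_8| = 16. Under this action every vertex can be carried to every other, so G is vertex-transitive.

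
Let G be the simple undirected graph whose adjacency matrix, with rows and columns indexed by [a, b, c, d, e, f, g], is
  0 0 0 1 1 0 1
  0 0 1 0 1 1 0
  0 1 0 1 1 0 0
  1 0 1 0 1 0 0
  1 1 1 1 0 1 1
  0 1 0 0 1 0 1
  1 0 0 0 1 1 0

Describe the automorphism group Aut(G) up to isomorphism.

Vertex e is the unique vertex of degree 6; the remaining 6 vertices each have degree 3 and induce a cycle, so G is the wheel on 7 vertices with hub e. With the hub fixed, the remaining symmetry is that of the rim cycle C_6, giving the dihedral group D_6.

D_6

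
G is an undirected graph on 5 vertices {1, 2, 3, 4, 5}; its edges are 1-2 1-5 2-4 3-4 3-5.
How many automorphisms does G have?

10

Every vertex has degree 2 and the graph is connected, so G is the 5-cycle C_5. C_5 has 5 rotations and 5 reflections, so Aut(C_5) ≅ D_5 of order 10.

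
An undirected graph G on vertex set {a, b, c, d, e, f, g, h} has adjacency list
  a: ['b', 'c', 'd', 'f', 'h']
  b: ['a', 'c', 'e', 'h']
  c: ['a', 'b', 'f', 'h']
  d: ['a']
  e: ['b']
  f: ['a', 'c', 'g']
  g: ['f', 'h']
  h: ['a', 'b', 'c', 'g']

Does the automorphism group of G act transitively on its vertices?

No

Vertex a is the only vertex of degree 5, so every automorphism fixes it; G is not vertex-transitive.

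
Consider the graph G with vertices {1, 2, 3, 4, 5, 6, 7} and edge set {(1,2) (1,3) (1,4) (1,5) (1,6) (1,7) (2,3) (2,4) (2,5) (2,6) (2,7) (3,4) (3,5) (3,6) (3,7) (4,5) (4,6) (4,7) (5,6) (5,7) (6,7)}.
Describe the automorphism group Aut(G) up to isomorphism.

S_7

All 7 vertices are pairwise adjacent: G = K_7. Every bijection on the vertex set is an automorphism of K_7; hence Aut(K_7) ≅ S_7, order 5040.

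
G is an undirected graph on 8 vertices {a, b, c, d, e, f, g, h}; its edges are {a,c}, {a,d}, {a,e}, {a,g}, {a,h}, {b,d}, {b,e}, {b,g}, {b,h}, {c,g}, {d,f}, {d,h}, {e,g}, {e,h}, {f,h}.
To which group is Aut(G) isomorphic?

1

The degree sequence is [5, 4, 2, 4, 4, 2, 4, 5]. Checking the degree-preserving permutations of the vertex set shows that none except the identity preserves every edge, so Aut(G) is trivial.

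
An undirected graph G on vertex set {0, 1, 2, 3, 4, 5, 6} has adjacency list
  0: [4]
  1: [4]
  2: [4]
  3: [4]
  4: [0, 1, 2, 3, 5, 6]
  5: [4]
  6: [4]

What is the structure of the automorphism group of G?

Vertex 4 has degree 6 and every other vertex has degree 1, so G is the star K_{1,6} with centre 4. The 6 leaves are pairwise interchangeable while the centre is fixed, giving Aut(G) = S_6.

S_6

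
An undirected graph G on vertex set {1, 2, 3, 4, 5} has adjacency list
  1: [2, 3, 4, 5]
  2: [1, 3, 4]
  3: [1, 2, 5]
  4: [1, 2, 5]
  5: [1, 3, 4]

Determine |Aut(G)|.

Vertex 1 is the unique vertex of degree 4; the remaining 4 vertices each have degree 3 and induce a cycle, so G is the wheel on 5 vertices with hub 1. With the hub fixed, the remaining symmetry is that of the rim cycle C_4, giving the dihedral group D_4.

8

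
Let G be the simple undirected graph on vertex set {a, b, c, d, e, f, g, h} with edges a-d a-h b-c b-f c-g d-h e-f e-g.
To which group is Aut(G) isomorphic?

D_5 × D_3

G has two connected components, {b, c, e, f, g} and {a, d, h}; each is 2-regular, so G = C_5 ⊔ C_3. No automorphism exchanges components of different sizes, hence Aut(G) is the direct product D_5 × D_3, order 60.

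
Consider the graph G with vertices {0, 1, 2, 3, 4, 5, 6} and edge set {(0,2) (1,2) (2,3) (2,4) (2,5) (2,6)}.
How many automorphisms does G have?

720

Vertex 2 has degree 6 and every other vertex has degree 1, so G is the star K_{1,6} with centre 2. The 6 leaves are pairwise interchangeable while the centre is fixed, giving Aut(G) = S_6.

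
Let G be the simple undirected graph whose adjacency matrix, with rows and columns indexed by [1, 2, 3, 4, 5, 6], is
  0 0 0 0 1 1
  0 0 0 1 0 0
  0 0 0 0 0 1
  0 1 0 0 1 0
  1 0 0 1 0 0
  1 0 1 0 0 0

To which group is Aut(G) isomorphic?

The degree sequence is [2, 1, 1, 2, 2, 2]; the two degree-1 vertices 2 and 3 are the ends of a path, so G = P_6. The only nontrivial automorphism of a path is the end-to-end reflection, so Aut(G) ≅ Z_2.

the cyclic group of order 2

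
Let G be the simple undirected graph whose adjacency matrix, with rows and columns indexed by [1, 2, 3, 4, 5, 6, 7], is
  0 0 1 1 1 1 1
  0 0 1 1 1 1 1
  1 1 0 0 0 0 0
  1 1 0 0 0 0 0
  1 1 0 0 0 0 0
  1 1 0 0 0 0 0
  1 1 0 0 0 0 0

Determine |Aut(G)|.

The vertices split by degree into {1, 2} (degree 5) and {3, 4, 5, 6, 7} (degree 2); every edge runs between the two parts, so G is the complete bipartite graph K_{2,5}. The parts have unequal sizes, so no automorphism swaps them; each part is permuted independently, giving S_2 × S_5 of order 2!·5! = 240.

240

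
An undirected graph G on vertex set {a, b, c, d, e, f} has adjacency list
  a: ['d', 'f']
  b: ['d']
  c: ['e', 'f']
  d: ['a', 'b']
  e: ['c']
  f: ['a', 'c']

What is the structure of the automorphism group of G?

the cyclic group of order 2

The degree sequence is [2, 1, 2, 2, 1, 2]; the two degree-1 vertices b and e are the ends of a path, so G = P_6. A path has exactly one nontrivial symmetry — reversal — giving Aut(G) of order 2.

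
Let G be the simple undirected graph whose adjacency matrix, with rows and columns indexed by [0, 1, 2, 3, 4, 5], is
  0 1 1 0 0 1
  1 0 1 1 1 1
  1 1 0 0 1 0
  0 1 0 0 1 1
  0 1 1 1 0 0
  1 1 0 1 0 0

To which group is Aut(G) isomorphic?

Vertex 1 is the unique vertex of degree 5; the remaining 5 vertices each have degree 3 and induce a cycle, so G is the wheel on 6 vertices with hub 1. With the hub fixed, the remaining symmetry is that of the rim cycle C_5, giving the dihedral group D_5.

D_5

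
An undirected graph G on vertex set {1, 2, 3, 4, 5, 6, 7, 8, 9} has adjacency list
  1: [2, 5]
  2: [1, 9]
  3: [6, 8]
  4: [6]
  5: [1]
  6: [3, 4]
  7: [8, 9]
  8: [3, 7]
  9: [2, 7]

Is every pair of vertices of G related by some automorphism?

Automorphisms preserve degree, but G has vertices of degree 1 and vertices of degree 2; no automorphism maps one to the other, so G is not vertex-transitive.

No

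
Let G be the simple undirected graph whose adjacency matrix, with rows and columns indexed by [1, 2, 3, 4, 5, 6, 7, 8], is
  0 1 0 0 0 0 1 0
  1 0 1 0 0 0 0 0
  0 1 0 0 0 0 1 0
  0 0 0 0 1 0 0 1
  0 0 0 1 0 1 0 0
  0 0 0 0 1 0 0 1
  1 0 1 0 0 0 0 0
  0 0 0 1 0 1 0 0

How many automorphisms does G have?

128

G has two connected components, {1, 2, 3, 7} and {4, 5, 6, 8}; each is 2-regular, so G = C_4 ⊔ C_4. Aut of a disjoint union of two copies of C_4 is the wreath product D_4 ≀ Z_2, of order 2·8² = 128.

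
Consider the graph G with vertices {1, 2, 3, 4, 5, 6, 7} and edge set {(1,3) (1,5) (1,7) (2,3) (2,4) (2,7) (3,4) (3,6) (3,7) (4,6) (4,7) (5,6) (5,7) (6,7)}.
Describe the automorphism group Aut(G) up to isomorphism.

The degree sequence is [3, 3, 5, 4, 3, 4, 6]. Checking the degree-preserving permutations of the vertex set shows that none except the identity preserves every edge, so Aut(G) is trivial.

1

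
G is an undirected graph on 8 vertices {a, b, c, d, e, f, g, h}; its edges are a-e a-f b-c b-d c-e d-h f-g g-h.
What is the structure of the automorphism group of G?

G is 2-regular and connected on 8 vertices, i.e. the cycle C_8. The automorphisms of the 8-cycle are exactly the symmetries of a regular 8-gon: the dihedral group D_8, |D_8| = 16.

the dihedral group of order 16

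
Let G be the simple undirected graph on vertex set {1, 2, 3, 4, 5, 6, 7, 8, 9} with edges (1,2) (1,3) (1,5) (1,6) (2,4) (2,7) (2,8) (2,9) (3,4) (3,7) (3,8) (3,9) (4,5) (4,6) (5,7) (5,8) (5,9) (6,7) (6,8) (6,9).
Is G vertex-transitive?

No

Automorphisms preserve degree, but G has vertices of degree 4 and vertices of degree 5; no automorphism maps one to the other, so G is not vertex-transitive.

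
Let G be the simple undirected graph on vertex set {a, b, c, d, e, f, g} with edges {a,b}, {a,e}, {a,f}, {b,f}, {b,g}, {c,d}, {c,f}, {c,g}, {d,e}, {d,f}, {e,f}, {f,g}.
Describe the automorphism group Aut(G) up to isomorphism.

Vertex f is the unique vertex of degree 6; the remaining 6 vertices each have degree 3 and induce a cycle, so G is the wheel on 7 vertices with hub f. Every automorphism fixes the hub and acts on the rim 6-cycle, so Aut(G) ≅ Aut(C_6) = D_6 of order 12.

the dihedral group of order 12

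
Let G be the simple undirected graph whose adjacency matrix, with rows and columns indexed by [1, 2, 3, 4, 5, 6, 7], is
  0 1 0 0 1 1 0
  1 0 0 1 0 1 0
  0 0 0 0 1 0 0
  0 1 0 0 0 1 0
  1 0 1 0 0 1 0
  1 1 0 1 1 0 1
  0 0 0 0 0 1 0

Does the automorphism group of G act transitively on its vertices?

No

Vertex 4 is the only vertex of degree 2, so every automorphism fixes it; G is not vertex-transitive.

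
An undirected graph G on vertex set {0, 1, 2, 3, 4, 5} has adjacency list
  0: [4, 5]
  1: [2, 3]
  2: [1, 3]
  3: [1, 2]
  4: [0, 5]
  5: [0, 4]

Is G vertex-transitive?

G has two connected components, {1, 2, 3} and {0, 4, 5}; each is 2-regular, so G = C_3 ⊔ C_3. Aut of a disjoint union of two copies of C_3 is the wreath product D_3 ≀ Z_2, of order 2·6² = 72. Under this action every vertex can be carried to every other, so G is vertex-transitive.

Yes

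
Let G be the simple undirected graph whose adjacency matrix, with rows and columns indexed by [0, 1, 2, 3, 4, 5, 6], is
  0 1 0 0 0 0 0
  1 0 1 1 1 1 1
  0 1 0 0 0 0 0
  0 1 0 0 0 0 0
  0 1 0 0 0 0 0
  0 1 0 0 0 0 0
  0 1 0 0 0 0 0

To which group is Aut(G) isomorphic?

S_6

Vertex 1 has degree 6 and every other vertex has degree 1, so G is the star K_{1,6} with centre 1. Any automorphism fixes the centre and permutes the 6 leaves freely, so Aut(G) ≅ S_6 of order 6! = 720.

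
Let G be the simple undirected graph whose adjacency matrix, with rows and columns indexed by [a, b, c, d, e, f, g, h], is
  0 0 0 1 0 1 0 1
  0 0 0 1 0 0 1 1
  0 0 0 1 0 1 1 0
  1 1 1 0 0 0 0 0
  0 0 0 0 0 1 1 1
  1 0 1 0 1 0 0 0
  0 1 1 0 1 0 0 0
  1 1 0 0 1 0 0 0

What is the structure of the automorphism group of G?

G is 3-regular and bipartite on 2^3 = 8 vertices with girth 4; it is the hypercube graph Q_3. The symmetry group of the 3-cube is the hyperoctahedral group B_3 = Z_2 ≀ S_3, of order 2^3·3! = 48.

the hyperoctahedral group B_3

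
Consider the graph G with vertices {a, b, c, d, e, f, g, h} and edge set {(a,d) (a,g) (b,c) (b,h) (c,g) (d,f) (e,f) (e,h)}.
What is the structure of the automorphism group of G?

D_8

G is 2-regular and connected on 8 vertices, i.e. the cycle C_8. C_8 has 8 rotations and 8 reflections, so Aut(C_8) ≅ D_8 of order 16.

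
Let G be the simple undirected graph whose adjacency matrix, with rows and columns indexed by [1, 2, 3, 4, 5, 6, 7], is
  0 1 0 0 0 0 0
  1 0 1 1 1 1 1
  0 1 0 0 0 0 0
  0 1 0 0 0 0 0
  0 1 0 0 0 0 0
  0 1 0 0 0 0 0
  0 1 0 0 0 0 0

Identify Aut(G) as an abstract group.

Vertex 2 has degree 6 and every other vertex has degree 1, so G is the star K_{1,6} with centre 2. Any automorphism fixes the centre and permutes the 6 leaves freely, so Aut(G) ≅ S_6 of order 6! = 720.

S_6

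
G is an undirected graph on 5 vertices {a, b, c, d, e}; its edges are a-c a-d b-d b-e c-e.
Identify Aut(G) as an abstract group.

G is 2-regular and connected on 5 vertices, i.e. the cycle C_5. The automorphisms of the 5-cycle are exactly the symmetries of a regular 5-gon: the dihedral group D_5, |D_5| = 10.

the dihedral group of order 10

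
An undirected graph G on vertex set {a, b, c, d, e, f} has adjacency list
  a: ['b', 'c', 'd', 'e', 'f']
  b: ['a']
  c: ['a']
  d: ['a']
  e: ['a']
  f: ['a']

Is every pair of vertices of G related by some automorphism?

No

Vertex a is the only vertex of degree 5, so every automorphism fixes it; G is not vertex-transitive.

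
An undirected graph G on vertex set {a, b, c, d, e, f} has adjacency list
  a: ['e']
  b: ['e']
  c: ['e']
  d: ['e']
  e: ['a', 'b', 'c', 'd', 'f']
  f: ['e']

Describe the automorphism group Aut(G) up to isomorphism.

Vertex e has degree 5 and every other vertex has degree 1, so G is the star K_{1,5} with centre e. Any automorphism fixes the centre and permutes the 5 leaves freely, so Aut(G) ≅ S_5 of order 5! = 120.

S_5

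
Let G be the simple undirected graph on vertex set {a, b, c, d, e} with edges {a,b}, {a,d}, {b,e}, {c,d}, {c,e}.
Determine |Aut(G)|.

10

Every vertex has degree 2 and the graph is connected, so G is the 5-cycle C_5. The automorphisms of the 5-cycle are exactly the symmetries of a regular 5-gon: the dihedral group D_5, |D_5| = 10.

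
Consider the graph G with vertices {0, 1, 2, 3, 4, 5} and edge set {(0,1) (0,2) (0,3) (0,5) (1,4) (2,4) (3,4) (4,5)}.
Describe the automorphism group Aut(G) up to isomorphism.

S_2 × S_4

The vertices split by degree into {0, 4} (degree 4) and {1, 2, 3, 5} (degree 2); every edge runs between the two parts, so G is the complete bipartite graph K_{2,4}. The parts have unequal sizes, so no automorphism swaps them; each part is permuted independently, giving S_2 × S_4 of order 2!·4! = 48.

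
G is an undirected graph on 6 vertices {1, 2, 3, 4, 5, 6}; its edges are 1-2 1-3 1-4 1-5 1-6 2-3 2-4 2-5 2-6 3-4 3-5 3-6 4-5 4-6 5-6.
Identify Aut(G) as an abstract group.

All 6 vertices are pairwise adjacent: G = K_6. Every bijection on the vertex set is an automorphism of K_6; hence Aut(K_6) ≅ S_6, order 720.

S_6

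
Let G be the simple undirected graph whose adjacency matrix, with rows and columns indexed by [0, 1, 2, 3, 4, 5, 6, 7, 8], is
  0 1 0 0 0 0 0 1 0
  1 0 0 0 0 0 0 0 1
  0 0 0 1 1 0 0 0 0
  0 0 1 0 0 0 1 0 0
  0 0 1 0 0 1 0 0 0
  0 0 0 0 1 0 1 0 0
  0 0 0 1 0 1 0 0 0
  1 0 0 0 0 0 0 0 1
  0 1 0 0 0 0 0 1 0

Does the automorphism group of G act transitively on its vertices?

No

G has two connected components, {2, 3, 4, 5, 6} and {0, 1, 7, 8}; each is 2-regular, so G = C_5 ⊔ C_4. The orbit of 0 under Aut(G) is {0, 1, 7, 8}, which does not contain 2, so G is not vertex-transitive.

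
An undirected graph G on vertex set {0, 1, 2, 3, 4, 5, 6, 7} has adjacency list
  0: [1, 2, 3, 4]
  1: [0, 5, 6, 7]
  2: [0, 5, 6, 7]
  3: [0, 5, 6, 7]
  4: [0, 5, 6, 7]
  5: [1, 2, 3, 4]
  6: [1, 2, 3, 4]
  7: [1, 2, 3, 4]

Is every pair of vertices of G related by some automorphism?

Yes

G is 4-regular and bipartite with parts {1, 2, 3, 4} and {0, 5, 6, 7} (each part is independent and every cross-pair is an edge), so G = K_{4,4}. Aut(K_{4,4}) is the wreath product S_4 ≀ Z_2: permute within each part, then optionally swap the parts; |Aut| = 2·(4!)² = 1152. Under this action every vertex can be carried to every other, so G is vertex-transitive.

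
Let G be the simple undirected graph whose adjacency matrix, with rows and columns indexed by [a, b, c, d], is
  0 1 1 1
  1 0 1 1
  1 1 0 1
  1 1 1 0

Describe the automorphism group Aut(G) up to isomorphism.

All 4 vertices are pairwise adjacent: G = K_4. Every bijection on the vertex set is an automorphism of K_4; hence Aut(K_4) ≅ S_4, order 24.

S_4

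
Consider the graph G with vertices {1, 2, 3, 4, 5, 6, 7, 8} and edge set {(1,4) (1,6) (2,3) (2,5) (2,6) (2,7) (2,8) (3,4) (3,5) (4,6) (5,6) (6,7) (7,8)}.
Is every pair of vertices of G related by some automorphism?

Automorphisms preserve degree, but G has vertices of degree 2 and vertices of degree 5; no automorphism maps one to the other, so G is not vertex-transitive.

No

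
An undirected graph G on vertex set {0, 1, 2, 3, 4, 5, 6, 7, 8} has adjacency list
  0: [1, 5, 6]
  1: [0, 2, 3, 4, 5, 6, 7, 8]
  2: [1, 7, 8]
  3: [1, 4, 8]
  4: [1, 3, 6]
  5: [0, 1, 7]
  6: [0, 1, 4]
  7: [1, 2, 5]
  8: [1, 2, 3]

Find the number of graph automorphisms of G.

16

Vertex 1 is the unique vertex of degree 8; the remaining 8 vertices each have degree 3 and induce a cycle, so G is the wheel on 9 vertices with hub 1. With the hub fixed, the remaining symmetry is that of the rim cycle C_8, giving the dihedral group D_8.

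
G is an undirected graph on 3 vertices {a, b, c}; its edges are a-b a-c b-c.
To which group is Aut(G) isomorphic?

the symmetric group on 3 letters

All 3 vertices are pairwise adjacent: G = K_3. Every bijection on the vertex set is an automorphism of K_3; hence Aut(K_3) ≅ S_3, order 6.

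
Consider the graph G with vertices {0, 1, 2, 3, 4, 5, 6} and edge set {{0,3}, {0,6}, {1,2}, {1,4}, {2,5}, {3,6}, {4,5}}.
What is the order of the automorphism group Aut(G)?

48

G has two connected components, {1, 2, 4, 5} and {0, 3, 6}; each is 2-regular, so G = C_4 ⊔ C_3. The components are non-isomorphic (different sizes), so Aut(G) = Aut(C_3) × Aut(C_4) = D_3 × D_4 of order 6·8 = 48.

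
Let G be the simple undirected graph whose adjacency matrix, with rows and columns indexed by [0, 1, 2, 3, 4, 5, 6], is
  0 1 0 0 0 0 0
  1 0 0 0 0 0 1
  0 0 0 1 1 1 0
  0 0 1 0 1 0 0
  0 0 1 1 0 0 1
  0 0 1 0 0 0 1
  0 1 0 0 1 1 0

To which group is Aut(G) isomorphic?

The degree sequence is [1, 2, 3, 2, 3, 2, 3]. Checking the degree-preserving permutations of the vertex set shows that none except the identity preserves every edge, so Aut(G) is trivial.

1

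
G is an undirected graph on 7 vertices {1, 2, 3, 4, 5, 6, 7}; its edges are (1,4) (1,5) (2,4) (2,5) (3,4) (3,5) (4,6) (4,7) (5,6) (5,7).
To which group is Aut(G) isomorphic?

The vertices split by degree into {4, 5} (degree 5) and {1, 2, 3, 6, 7} (degree 2); every edge runs between the two parts, so G is the complete bipartite graph K_{2,5}. The parts have unequal sizes, so no automorphism swaps them; each part is permuted independently, giving S_2 × S_5 of order 2!·5! = 240.

S_2 × S_5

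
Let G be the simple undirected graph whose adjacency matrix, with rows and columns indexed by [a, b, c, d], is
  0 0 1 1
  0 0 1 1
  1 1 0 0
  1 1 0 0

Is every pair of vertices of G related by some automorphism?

G is 2-regular and bipartite on 2^2 = 4 vertices with girth 4; it is the hypercube graph Q_2. Aut(Q_2) consists of the signed permutations of the 2 coordinate axes: 2! permutations times 2^2 sign flips, so |Aut| = 2^2·2! = 8. This group acts transitively on the 4 vertices.

Yes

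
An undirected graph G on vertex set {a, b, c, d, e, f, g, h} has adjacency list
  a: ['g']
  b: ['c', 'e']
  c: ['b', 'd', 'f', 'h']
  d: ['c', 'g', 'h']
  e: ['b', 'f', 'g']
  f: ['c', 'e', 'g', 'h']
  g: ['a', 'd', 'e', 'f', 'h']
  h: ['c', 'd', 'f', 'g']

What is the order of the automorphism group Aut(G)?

1

The degree sequence is [1, 2, 4, 3, 3, 4, 5, 4]. Checking the degree-preserving permutations of the vertex set shows that none except the identity preserves every edge, so Aut(G) is trivial.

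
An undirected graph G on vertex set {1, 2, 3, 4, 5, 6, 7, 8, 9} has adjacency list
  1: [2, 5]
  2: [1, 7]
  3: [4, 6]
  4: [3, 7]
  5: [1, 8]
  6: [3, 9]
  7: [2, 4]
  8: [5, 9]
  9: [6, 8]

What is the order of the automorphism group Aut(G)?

Every vertex has degree 2 and the graph is connected, so G is the 9-cycle C_9. C_9 has 9 rotations and 9 reflections, so Aut(C_9) ≅ D_9 of order 18.

18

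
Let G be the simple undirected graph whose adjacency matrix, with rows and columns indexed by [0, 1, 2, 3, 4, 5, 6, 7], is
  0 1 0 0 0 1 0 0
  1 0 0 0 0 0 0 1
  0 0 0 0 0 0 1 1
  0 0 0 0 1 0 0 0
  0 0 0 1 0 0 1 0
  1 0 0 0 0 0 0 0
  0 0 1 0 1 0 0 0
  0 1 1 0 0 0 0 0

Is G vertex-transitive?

Automorphisms preserve degree, but G has vertices of degree 1 and vertices of degree 2; no automorphism maps one to the other, so G is not vertex-transitive.

No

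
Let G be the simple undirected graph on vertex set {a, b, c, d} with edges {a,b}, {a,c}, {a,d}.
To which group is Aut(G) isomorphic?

Vertex a has degree 3 and every other vertex has degree 1, so G is the star K_{1,3} with centre a. The 3 leaves are pairwise interchangeable while the centre is fixed, giving Aut(G) = S_3.

S_3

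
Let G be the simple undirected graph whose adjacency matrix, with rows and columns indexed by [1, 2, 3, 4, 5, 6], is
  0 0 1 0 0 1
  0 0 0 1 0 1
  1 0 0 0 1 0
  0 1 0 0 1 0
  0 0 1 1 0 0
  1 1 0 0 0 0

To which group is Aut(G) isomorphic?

D_6

G is 2-regular and connected on 6 vertices, i.e. the cycle C_6. C_6 has 6 rotations and 6 reflections, so Aut(C_6) ≅ D_6 of order 12.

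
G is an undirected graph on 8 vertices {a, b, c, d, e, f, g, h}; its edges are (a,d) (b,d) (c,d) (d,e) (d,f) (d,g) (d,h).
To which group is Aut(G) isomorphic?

Vertex d has degree 7 and every other vertex has degree 1, so G is the star K_{1,7} with centre d. The 7 leaves are pairwise interchangeable while the centre is fixed, giving Aut(G) = S_7.

S_7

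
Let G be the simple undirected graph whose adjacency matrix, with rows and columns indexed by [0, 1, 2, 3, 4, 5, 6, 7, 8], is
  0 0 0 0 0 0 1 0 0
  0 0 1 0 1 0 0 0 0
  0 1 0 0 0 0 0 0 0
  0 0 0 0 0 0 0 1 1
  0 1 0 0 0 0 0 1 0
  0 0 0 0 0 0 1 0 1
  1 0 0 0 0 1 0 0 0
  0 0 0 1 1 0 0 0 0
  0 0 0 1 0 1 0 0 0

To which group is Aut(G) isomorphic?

The degree sequence is [1, 2, 1, 2, 2, 2, 2, 2, 2]; the two degree-1 vertices 0 and 2 are the ends of a path, so G = P_9. A path has exactly one nontrivial symmetry — reversal — giving Aut(G) of order 2.

C_2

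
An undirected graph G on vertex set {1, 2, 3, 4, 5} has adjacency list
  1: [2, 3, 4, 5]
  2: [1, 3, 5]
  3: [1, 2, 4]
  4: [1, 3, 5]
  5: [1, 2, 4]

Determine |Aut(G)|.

Vertex 1 is the unique vertex of degree 4; the remaining 4 vertices each have degree 3 and induce a cycle, so G is the wheel on 5 vertices with hub 1. Every automorphism fixes the hub and acts on the rim 4-cycle, so Aut(G) ≅ Aut(C_4) = D_4 of order 8.

8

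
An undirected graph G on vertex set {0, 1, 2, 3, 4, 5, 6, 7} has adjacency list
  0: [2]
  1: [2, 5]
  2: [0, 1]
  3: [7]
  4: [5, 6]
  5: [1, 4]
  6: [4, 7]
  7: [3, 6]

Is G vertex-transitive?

No

Automorphisms preserve degree, but G has vertices of degree 1 and vertices of degree 2; no automorphism maps one to the other, so G is not vertex-transitive.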